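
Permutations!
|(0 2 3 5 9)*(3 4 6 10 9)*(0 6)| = 6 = |(0 2 4)(3 5)(6 10 9)|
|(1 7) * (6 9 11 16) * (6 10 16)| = 6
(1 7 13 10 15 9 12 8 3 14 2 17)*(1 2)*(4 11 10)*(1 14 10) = (1 7 13 4 11)(2 17)(3 10 15 9 12 8) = [0, 7, 17, 10, 11, 5, 6, 13, 3, 12, 15, 1, 8, 4, 14, 9, 16, 2]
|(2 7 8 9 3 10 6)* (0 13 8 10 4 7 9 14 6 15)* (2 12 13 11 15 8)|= |(0 11 15)(2 9 3 4 7 10 8 14 6 12 13)|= 33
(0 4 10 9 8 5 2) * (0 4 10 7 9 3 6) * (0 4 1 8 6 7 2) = (0 10 3 7 9 6 4 2 1 8 5) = [10, 8, 1, 7, 2, 0, 4, 9, 5, 6, 3]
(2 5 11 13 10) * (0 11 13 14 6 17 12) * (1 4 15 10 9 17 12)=(0 11 14 6 12)(1 4 15 10 2 5 13 9 17)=[11, 4, 5, 3, 15, 13, 12, 7, 8, 17, 2, 14, 0, 9, 6, 10, 16, 1]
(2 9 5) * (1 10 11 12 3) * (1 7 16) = [0, 10, 9, 7, 4, 2, 6, 16, 8, 5, 11, 12, 3, 13, 14, 15, 1] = (1 10 11 12 3 7 16)(2 9 5)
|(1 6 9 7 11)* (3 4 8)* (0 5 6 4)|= 10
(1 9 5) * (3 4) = (1 9 5)(3 4) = [0, 9, 2, 4, 3, 1, 6, 7, 8, 5]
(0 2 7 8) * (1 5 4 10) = (0 2 7 8)(1 5 4 10) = [2, 5, 7, 3, 10, 4, 6, 8, 0, 9, 1]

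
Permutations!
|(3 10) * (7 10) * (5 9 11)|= 3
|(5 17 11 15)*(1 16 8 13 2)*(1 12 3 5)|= |(1 16 8 13 2 12 3 5 17 11 15)|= 11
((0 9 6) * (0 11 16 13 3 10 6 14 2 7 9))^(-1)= ((2 7 9 14)(3 10 6 11 16 13))^(-1)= (2 14 9 7)(3 13 16 11 6 10)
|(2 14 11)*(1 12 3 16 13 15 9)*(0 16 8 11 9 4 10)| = |(0 16 13 15 4 10)(1 12 3 8 11 2 14 9)| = 24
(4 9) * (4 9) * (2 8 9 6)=(2 8 9 6)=[0, 1, 8, 3, 4, 5, 2, 7, 9, 6]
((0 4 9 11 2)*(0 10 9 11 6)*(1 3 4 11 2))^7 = (0 9 2 3 11 6 10 4 1)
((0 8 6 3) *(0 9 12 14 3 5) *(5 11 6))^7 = (0 8 5)(3 14 12 9)(6 11)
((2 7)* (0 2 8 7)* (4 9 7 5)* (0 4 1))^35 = (0 9 5 2 7 1 4 8)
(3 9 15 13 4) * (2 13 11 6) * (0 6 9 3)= (0 6 2 13 4)(9 15 11)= [6, 1, 13, 3, 0, 5, 2, 7, 8, 15, 10, 9, 12, 4, 14, 11]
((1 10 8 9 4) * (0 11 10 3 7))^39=((0 11 10 8 9 4 1 3 7))^39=(0 8 1)(3 11 9)(4 7 10)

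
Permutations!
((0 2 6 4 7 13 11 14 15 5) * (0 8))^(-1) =(0 8 5 15 14 11 13 7 4 6 2)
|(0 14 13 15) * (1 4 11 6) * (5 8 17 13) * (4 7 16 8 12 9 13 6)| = |(0 14 5 12 9 13 15)(1 7 16 8 17 6)(4 11)| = 42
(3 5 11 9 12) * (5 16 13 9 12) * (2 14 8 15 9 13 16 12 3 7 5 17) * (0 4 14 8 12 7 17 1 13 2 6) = [4, 13, 8, 7, 14, 11, 0, 5, 15, 1, 10, 3, 17, 2, 12, 9, 16, 6] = (0 4 14 12 17 6)(1 13 2 8 15 9)(3 7 5 11)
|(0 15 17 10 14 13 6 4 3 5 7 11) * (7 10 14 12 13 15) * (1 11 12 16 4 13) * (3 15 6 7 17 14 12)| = 10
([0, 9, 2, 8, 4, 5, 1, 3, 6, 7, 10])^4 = [0, 8, 2, 9, 4, 5, 3, 1, 7, 6, 10]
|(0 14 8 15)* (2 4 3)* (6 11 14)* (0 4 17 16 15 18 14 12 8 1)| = 24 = |(0 6 11 12 8 18 14 1)(2 17 16 15 4 3)|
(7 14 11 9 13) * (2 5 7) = (2 5 7 14 11 9 13) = [0, 1, 5, 3, 4, 7, 6, 14, 8, 13, 10, 9, 12, 2, 11]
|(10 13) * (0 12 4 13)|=|(0 12 4 13 10)|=5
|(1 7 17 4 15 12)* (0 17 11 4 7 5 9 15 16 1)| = 11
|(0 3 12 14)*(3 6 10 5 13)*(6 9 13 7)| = 12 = |(0 9 13 3 12 14)(5 7 6 10)|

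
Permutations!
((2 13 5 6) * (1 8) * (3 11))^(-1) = ((1 8)(2 13 5 6)(3 11))^(-1) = (1 8)(2 6 5 13)(3 11)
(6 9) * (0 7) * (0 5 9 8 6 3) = [7, 1, 2, 0, 4, 9, 8, 5, 6, 3] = (0 7 5 9 3)(6 8)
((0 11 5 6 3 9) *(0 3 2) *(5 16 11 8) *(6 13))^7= (0 8 5 13 6 2)(3 9)(11 16)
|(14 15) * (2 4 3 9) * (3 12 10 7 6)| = 8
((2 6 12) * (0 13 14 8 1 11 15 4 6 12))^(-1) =((0 13 14 8 1 11 15 4 6)(2 12))^(-1) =(0 6 4 15 11 1 8 14 13)(2 12)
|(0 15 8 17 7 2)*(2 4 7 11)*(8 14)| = 14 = |(0 15 14 8 17 11 2)(4 7)|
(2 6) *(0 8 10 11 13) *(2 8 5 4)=(0 5 4 2 6 8 10 11 13)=[5, 1, 6, 3, 2, 4, 8, 7, 10, 9, 11, 13, 12, 0]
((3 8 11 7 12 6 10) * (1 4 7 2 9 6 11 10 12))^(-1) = ((1 4 7)(2 9 6 12 11)(3 8 10))^(-1) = (1 7 4)(2 11 12 6 9)(3 10 8)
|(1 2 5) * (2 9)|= |(1 9 2 5)|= 4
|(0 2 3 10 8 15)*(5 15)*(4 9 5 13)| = |(0 2 3 10 8 13 4 9 5 15)| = 10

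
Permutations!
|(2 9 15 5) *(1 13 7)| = 12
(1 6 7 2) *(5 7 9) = (1 6 9 5 7 2) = [0, 6, 1, 3, 4, 7, 9, 2, 8, 5]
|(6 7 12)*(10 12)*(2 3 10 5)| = |(2 3 10 12 6 7 5)| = 7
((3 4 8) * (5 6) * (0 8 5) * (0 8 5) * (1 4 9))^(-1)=(0 4 1 9 3 8 6 5)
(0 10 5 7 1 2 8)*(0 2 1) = [10, 1, 8, 3, 4, 7, 6, 0, 2, 9, 5] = (0 10 5 7)(2 8)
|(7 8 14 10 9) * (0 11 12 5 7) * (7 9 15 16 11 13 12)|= 35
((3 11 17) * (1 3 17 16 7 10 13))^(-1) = ((17)(1 3 11 16 7 10 13))^(-1) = (17)(1 13 10 7 16 11 3)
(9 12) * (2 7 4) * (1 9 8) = (1 9 12 8)(2 7 4) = [0, 9, 7, 3, 2, 5, 6, 4, 1, 12, 10, 11, 8]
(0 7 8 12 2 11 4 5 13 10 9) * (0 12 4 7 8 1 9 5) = (0 8 4)(1 9 12 2 11 7)(5 13 10) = [8, 9, 11, 3, 0, 13, 6, 1, 4, 12, 5, 7, 2, 10]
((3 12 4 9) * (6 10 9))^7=((3 12 4 6 10 9))^7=(3 12 4 6 10 9)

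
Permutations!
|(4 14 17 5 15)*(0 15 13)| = |(0 15 4 14 17 5 13)| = 7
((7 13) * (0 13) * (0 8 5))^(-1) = ((0 13 7 8 5))^(-1) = (0 5 8 7 13)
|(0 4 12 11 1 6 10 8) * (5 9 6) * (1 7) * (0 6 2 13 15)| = 33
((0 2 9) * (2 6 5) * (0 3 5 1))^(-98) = (0 6 1)(2 3)(5 9)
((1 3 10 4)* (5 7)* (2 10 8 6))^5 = ((1 3 8 6 2 10 4)(5 7))^5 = (1 10 6 3 4 2 8)(5 7)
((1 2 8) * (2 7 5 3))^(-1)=(1 8 2 3 5 7)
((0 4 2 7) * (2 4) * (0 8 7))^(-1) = (0 2)(7 8) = ((0 2)(7 8))^(-1)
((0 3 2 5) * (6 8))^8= (8)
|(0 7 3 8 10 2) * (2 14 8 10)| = |(0 7 3 10 14 8 2)| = 7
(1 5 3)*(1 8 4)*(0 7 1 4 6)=(0 7 1 5 3 8 6)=[7, 5, 2, 8, 4, 3, 0, 1, 6]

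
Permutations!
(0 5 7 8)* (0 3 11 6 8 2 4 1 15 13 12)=(0 5 7 2 4 1 15 13 12)(3 11 6 8)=[5, 15, 4, 11, 1, 7, 8, 2, 3, 9, 10, 6, 0, 12, 14, 13]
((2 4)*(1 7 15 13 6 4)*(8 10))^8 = (1 7 15 13 6 4 2)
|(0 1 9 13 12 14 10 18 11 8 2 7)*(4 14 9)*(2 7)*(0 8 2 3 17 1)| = 18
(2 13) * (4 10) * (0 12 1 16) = (0 12 1 16)(2 13)(4 10) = [12, 16, 13, 3, 10, 5, 6, 7, 8, 9, 4, 11, 1, 2, 14, 15, 0]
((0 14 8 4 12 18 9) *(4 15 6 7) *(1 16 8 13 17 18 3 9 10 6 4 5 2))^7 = ((0 14 13 17 18 10 6 7 5 2 1 16 8 15 4 12 3 9))^7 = (0 7 4 17 1 9 6 15 13 2 3 10 8 14 5 12 18 16)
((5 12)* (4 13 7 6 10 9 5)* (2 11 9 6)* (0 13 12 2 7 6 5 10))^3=(13)(2 10 11 5 9)(4 12)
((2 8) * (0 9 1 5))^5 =((0 9 1 5)(2 8))^5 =(0 9 1 5)(2 8)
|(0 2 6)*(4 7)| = 6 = |(0 2 6)(4 7)|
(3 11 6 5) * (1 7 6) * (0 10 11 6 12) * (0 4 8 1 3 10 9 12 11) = (0 9 12 4 8 1 7 11 3 6 5 10) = [9, 7, 2, 6, 8, 10, 5, 11, 1, 12, 0, 3, 4]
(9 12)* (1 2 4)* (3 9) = [0, 2, 4, 9, 1, 5, 6, 7, 8, 12, 10, 11, 3] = (1 2 4)(3 9 12)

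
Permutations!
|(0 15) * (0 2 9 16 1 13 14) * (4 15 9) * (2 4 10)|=|(0 9 16 1 13 14)(2 10)(4 15)|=6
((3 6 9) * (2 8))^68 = (3 9 6)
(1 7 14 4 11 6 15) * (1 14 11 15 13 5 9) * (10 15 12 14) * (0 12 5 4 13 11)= (0 12 14 13 4 5 9 1 7)(6 11)(10 15)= [12, 7, 2, 3, 5, 9, 11, 0, 8, 1, 15, 6, 14, 4, 13, 10]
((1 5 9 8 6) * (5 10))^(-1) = (1 6 8 9 5 10)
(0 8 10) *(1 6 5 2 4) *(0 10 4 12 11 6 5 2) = (0 8 4 1 5)(2 12 11 6) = [8, 5, 12, 3, 1, 0, 2, 7, 4, 9, 10, 6, 11]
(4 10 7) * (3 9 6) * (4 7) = (3 9 6)(4 10) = [0, 1, 2, 9, 10, 5, 3, 7, 8, 6, 4]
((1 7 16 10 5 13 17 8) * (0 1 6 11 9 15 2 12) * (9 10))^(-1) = ((0 1 7 16 9 15 2 12)(5 13 17 8 6 11 10))^(-1) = (0 12 2 15 9 16 7 1)(5 10 11 6 8 17 13)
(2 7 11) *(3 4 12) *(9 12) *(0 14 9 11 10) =(0 14 9 12 3 4 11 2 7 10) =[14, 1, 7, 4, 11, 5, 6, 10, 8, 12, 0, 2, 3, 13, 9]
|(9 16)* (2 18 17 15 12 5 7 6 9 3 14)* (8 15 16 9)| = 6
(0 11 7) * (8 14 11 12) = (0 12 8 14 11 7) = [12, 1, 2, 3, 4, 5, 6, 0, 14, 9, 10, 7, 8, 13, 11]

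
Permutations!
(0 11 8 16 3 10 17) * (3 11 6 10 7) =(0 6 10 17)(3 7)(8 16 11) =[6, 1, 2, 7, 4, 5, 10, 3, 16, 9, 17, 8, 12, 13, 14, 15, 11, 0]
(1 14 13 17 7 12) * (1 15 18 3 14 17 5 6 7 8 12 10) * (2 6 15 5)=(1 17 8 12 5 15 18 3 14 13 2 6 7 10)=[0, 17, 6, 14, 4, 15, 7, 10, 12, 9, 1, 11, 5, 2, 13, 18, 16, 8, 3]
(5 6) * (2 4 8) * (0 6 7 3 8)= (0 6 5 7 3 8 2 4)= [6, 1, 4, 8, 0, 7, 5, 3, 2]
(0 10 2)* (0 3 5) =(0 10 2 3 5) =[10, 1, 3, 5, 4, 0, 6, 7, 8, 9, 2]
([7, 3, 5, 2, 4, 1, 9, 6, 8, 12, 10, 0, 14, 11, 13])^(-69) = [9, 5, 3, 1, 4, 2, 14, 12, 8, 13, 10, 6, 11, 7, 0]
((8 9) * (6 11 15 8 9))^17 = (6 11 15 8)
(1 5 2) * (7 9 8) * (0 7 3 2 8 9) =(9)(0 7)(1 5 8 3 2) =[7, 5, 1, 2, 4, 8, 6, 0, 3, 9]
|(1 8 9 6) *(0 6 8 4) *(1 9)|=|(0 6 9 8 1 4)|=6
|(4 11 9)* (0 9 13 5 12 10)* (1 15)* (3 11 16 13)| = 8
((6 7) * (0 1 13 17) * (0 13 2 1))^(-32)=(17)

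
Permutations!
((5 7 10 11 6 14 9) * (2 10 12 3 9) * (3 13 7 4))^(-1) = (2 14 6 11 10)(3 4 5 9)(7 13 12) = ((2 10 11 6 14)(3 9 5 4)(7 12 13))^(-1)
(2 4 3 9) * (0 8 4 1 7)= (0 8 4 3 9 2 1 7)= [8, 7, 1, 9, 3, 5, 6, 0, 4, 2]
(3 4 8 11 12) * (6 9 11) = [0, 1, 2, 4, 8, 5, 9, 7, 6, 11, 10, 12, 3] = (3 4 8 6 9 11 12)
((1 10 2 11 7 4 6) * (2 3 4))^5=(2 7 11)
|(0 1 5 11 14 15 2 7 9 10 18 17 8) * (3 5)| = |(0 1 3 5 11 14 15 2 7 9 10 18 17 8)| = 14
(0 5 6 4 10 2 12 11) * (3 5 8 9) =(0 8 9 3 5 6 4 10 2 12 11) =[8, 1, 12, 5, 10, 6, 4, 7, 9, 3, 2, 0, 11]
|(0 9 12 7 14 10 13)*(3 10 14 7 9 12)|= 6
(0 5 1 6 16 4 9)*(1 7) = (0 5 7 1 6 16 4 9) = [5, 6, 2, 3, 9, 7, 16, 1, 8, 0, 10, 11, 12, 13, 14, 15, 4]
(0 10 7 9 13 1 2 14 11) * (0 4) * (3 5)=(0 10 7 9 13 1 2 14 11 4)(3 5)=[10, 2, 14, 5, 0, 3, 6, 9, 8, 13, 7, 4, 12, 1, 11]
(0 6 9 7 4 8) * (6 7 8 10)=(0 7 4 10 6 9 8)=[7, 1, 2, 3, 10, 5, 9, 4, 0, 8, 6]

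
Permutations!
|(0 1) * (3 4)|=|(0 1)(3 4)|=2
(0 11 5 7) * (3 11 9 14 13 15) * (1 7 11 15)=[9, 7, 2, 15, 4, 11, 6, 0, 8, 14, 10, 5, 12, 1, 13, 3]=(0 9 14 13 1 7)(3 15)(5 11)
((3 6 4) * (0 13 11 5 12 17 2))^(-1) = (0 2 17 12 5 11 13)(3 4 6)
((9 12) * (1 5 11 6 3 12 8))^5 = ((1 5 11 6 3 12 9 8))^5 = (1 12 11 8 3 5 9 6)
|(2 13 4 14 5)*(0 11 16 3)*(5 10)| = |(0 11 16 3)(2 13 4 14 10 5)| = 12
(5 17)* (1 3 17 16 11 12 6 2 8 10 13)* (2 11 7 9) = (1 3 17 5 16 7 9 2 8 10 13)(6 11 12) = [0, 3, 8, 17, 4, 16, 11, 9, 10, 2, 13, 12, 6, 1, 14, 15, 7, 5]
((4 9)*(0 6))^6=(9)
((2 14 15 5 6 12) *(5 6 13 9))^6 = (2 14 15 6 12)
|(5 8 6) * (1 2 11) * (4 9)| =6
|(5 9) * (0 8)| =|(0 8)(5 9)| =2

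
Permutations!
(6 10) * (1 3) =(1 3)(6 10) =[0, 3, 2, 1, 4, 5, 10, 7, 8, 9, 6]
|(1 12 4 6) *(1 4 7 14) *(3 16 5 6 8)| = 12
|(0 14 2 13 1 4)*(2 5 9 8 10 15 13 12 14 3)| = 13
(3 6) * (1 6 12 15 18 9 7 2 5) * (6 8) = (1 8 6 3 12 15 18 9 7 2 5) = [0, 8, 5, 12, 4, 1, 3, 2, 6, 7, 10, 11, 15, 13, 14, 18, 16, 17, 9]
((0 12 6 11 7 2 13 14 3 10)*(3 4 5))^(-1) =((0 12 6 11 7 2 13 14 4 5 3 10))^(-1) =(0 10 3 5 4 14 13 2 7 11 6 12)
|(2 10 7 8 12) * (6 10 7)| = 4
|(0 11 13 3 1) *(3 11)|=|(0 3 1)(11 13)|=6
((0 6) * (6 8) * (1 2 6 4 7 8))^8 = (4 8 7)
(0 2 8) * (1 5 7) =(0 2 8)(1 5 7) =[2, 5, 8, 3, 4, 7, 6, 1, 0]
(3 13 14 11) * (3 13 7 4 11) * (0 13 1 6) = (0 13 14 3 7 4 11 1 6) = [13, 6, 2, 7, 11, 5, 0, 4, 8, 9, 10, 1, 12, 14, 3]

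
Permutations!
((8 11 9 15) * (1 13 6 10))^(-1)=(1 10 6 13)(8 15 9 11)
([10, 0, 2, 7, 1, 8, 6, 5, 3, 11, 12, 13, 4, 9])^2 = (0 12 1 10 4)(3 5)(7 8)(9 13 11)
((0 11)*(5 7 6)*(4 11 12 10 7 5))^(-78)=((0 12 10 7 6 4 11))^(-78)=(0 11 4 6 7 10 12)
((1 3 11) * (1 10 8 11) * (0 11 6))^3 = (0 8 11 6 10)(1 3)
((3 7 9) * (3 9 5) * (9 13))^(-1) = (3 5 7)(9 13)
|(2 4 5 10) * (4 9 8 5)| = 5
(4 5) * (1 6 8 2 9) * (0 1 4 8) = (0 1 6)(2 9 4 5 8) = [1, 6, 9, 3, 5, 8, 0, 7, 2, 4]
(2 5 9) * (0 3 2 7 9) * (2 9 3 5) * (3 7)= [5, 1, 2, 9, 4, 0, 6, 7, 8, 3]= (0 5)(3 9)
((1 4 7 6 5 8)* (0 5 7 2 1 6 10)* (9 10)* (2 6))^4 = ((0 5 8 2 1 4 6 7 9 10))^4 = (0 1 9 8 6)(2 7 5 4 10)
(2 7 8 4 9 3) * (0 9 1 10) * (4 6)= (0 9 3 2 7 8 6 4 1 10)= [9, 10, 7, 2, 1, 5, 4, 8, 6, 3, 0]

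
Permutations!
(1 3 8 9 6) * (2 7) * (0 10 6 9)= (0 10 6 1 3 8)(2 7)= [10, 3, 7, 8, 4, 5, 1, 2, 0, 9, 6]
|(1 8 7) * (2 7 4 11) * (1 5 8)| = 6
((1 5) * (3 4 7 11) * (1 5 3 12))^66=(12)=((1 3 4 7 11 12))^66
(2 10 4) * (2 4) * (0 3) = (0 3)(2 10) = [3, 1, 10, 0, 4, 5, 6, 7, 8, 9, 2]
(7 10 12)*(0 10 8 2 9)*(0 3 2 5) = (0 10 12 7 8 5)(2 9 3) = [10, 1, 9, 2, 4, 0, 6, 8, 5, 3, 12, 11, 7]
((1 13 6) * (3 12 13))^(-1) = ((1 3 12 13 6))^(-1) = (1 6 13 12 3)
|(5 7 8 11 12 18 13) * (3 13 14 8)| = 20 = |(3 13 5 7)(8 11 12 18 14)|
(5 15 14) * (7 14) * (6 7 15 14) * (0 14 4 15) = (0 14 5 4 15)(6 7) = [14, 1, 2, 3, 15, 4, 7, 6, 8, 9, 10, 11, 12, 13, 5, 0]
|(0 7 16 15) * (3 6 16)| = 6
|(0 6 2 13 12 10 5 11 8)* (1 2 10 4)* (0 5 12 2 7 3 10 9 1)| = |(0 6 9 1 7 3 10 12 4)(2 13)(5 11 8)| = 18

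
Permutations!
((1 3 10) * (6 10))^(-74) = (1 6)(3 10)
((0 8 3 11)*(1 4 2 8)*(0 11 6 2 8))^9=(11)(0 4 3 2 1 8 6)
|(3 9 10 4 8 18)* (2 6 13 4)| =|(2 6 13 4 8 18 3 9 10)| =9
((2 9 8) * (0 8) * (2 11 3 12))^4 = ((0 8 11 3 12 2 9))^4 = (0 12 8 2 11 9 3)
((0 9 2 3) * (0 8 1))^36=((0 9 2 3 8 1))^36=(9)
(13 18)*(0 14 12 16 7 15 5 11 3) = [14, 1, 2, 0, 4, 11, 6, 15, 8, 9, 10, 3, 16, 18, 12, 5, 7, 17, 13] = (0 14 12 16 7 15 5 11 3)(13 18)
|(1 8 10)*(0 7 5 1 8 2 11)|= 6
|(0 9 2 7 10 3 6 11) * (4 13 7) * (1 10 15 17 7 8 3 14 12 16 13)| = 42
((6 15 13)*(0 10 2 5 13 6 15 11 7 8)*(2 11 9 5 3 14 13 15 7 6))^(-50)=((0 10 11 6 9 5 15 2 3 14 13 7 8))^(-50)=(0 11 9 15 3 13 8 10 6 5 2 14 7)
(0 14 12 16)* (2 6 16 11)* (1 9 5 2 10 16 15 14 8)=(0 8 1 9 5 2 6 15 14 12 11 10 16)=[8, 9, 6, 3, 4, 2, 15, 7, 1, 5, 16, 10, 11, 13, 12, 14, 0]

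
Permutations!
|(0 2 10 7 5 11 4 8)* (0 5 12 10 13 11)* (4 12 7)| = 9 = |(0 2 13 11 12 10 4 8 5)|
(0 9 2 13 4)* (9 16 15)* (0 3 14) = (0 16 15 9 2 13 4 3 14) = [16, 1, 13, 14, 3, 5, 6, 7, 8, 2, 10, 11, 12, 4, 0, 9, 15]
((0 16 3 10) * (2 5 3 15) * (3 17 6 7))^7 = ((0 16 15 2 5 17 6 7 3 10))^7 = (0 7 5 16 3 17 15 10 6 2)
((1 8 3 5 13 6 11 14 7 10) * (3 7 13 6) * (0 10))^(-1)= ((0 10 1 8 7)(3 5 6 11 14 13))^(-1)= (0 7 8 1 10)(3 13 14 11 6 5)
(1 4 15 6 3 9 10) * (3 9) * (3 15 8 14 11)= (1 4 8 14 11 3 15 6 9 10)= [0, 4, 2, 15, 8, 5, 9, 7, 14, 10, 1, 3, 12, 13, 11, 6]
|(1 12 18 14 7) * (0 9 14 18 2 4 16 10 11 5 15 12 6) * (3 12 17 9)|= |(18)(0 3 12 2 4 16 10 11 5 15 17 9 14 7 1 6)|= 16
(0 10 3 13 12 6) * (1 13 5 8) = (0 10 3 5 8 1 13 12 6) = [10, 13, 2, 5, 4, 8, 0, 7, 1, 9, 3, 11, 6, 12]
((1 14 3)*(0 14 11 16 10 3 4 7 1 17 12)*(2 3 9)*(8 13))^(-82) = ((0 14 4 7 1 11 16 10 9 2 3 17 12)(8 13))^(-82) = (0 2 11 14 3 16 4 17 10 7 12 9 1)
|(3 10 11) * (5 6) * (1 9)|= |(1 9)(3 10 11)(5 6)|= 6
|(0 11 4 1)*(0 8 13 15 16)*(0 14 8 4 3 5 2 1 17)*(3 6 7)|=|(0 11 6 7 3 5 2 1 4 17)(8 13 15 16 14)|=10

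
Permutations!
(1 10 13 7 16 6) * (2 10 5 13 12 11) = (1 5 13 7 16 6)(2 10 12 11) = [0, 5, 10, 3, 4, 13, 1, 16, 8, 9, 12, 2, 11, 7, 14, 15, 6]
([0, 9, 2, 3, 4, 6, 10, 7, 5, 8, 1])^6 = [0, 1, 2, 3, 4, 5, 6, 7, 8, 9, 10]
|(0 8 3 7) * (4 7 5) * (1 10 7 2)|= 9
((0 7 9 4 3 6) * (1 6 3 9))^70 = (9)(0 1)(6 7)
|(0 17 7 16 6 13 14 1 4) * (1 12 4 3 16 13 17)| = |(0 1 3 16 6 17 7 13 14 12 4)| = 11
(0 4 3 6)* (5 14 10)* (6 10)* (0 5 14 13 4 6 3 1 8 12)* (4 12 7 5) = (0 6 4 1 8 7 5 13 12)(3 10 14) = [6, 8, 2, 10, 1, 13, 4, 5, 7, 9, 14, 11, 0, 12, 3]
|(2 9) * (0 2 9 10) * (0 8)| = |(0 2 10 8)| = 4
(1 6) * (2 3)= [0, 6, 3, 2, 4, 5, 1]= (1 6)(2 3)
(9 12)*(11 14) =(9 12)(11 14) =[0, 1, 2, 3, 4, 5, 6, 7, 8, 12, 10, 14, 9, 13, 11]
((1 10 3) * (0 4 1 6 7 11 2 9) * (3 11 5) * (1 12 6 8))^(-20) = (0 3 9 5 2 7 11 6 10 12 1 4 8)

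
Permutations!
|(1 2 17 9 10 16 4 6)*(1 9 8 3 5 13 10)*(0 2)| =13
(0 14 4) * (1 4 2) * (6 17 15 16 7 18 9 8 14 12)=(0 12 6 17 15 16 7 18 9 8 14 2 1 4)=[12, 4, 1, 3, 0, 5, 17, 18, 14, 8, 10, 11, 6, 13, 2, 16, 7, 15, 9]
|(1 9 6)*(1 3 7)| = 5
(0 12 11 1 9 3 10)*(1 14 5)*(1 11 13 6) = (0 12 13 6 1 9 3 10)(5 11 14) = [12, 9, 2, 10, 4, 11, 1, 7, 8, 3, 0, 14, 13, 6, 5]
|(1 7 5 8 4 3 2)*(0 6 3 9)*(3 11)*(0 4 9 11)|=|(0 6)(1 7 5 8 9 4 11 3 2)|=18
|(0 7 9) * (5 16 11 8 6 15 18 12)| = |(0 7 9)(5 16 11 8 6 15 18 12)| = 24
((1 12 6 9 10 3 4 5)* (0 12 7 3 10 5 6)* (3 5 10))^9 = (0 12)(3 10 9 6 4)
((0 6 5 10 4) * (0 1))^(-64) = ((0 6 5 10 4 1))^(-64) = (0 5 4)(1 6 10)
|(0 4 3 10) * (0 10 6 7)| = 5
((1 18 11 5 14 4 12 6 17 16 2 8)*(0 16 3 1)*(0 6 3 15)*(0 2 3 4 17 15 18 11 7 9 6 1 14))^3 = (0 14 7 15 1)(2 11 16 17 9)(3 18 6 8 5)(4 12)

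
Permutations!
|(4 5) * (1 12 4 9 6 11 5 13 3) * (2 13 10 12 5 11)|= 21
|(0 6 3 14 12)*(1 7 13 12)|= 8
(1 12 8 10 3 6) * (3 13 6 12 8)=(1 8 10 13 6)(3 12)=[0, 8, 2, 12, 4, 5, 1, 7, 10, 9, 13, 11, 3, 6]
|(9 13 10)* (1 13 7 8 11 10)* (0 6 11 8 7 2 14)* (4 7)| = 14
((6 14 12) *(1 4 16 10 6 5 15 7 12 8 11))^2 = ((1 4 16 10 6 14 8 11)(5 15 7 12))^2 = (1 16 6 8)(4 10 14 11)(5 7)(12 15)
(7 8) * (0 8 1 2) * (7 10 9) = (0 8 10 9 7 1 2) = [8, 2, 0, 3, 4, 5, 6, 1, 10, 7, 9]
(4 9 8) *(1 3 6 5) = (1 3 6 5)(4 9 8) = [0, 3, 2, 6, 9, 1, 5, 7, 4, 8]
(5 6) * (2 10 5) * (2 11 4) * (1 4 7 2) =(1 4)(2 10 5 6 11 7) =[0, 4, 10, 3, 1, 6, 11, 2, 8, 9, 5, 7]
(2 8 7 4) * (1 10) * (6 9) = (1 10)(2 8 7 4)(6 9) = [0, 10, 8, 3, 2, 5, 9, 4, 7, 6, 1]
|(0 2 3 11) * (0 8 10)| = |(0 2 3 11 8 10)| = 6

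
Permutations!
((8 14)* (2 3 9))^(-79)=(2 9 3)(8 14)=((2 3 9)(8 14))^(-79)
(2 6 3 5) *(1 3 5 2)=[0, 3, 6, 2, 4, 1, 5]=(1 3 2 6 5)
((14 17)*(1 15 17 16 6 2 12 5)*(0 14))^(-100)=(17)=((0 14 16 6 2 12 5 1 15 17))^(-100)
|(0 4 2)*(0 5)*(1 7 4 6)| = |(0 6 1 7 4 2 5)| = 7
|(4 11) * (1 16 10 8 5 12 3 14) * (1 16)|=14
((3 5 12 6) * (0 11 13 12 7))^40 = (13) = ((0 11 13 12 6 3 5 7))^40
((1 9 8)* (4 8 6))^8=(1 4 9 8 6)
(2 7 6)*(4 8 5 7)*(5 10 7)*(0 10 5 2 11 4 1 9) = (0 10 7 6 11 4 8 5 2 1 9) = [10, 9, 1, 3, 8, 2, 11, 6, 5, 0, 7, 4]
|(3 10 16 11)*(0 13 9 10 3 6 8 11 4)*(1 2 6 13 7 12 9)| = |(0 7 12 9 10 16 4)(1 2 6 8 11 13)| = 42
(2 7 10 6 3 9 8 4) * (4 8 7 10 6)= (2 10 4)(3 9 7 6)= [0, 1, 10, 9, 2, 5, 3, 6, 8, 7, 4]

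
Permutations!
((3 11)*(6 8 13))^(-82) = ((3 11)(6 8 13))^(-82) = (6 13 8)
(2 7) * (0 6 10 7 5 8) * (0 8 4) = (0 6 10 7 2 5 4) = [6, 1, 5, 3, 0, 4, 10, 2, 8, 9, 7]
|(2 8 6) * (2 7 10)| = 5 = |(2 8 6 7 10)|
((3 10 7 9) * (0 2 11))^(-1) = ((0 2 11)(3 10 7 9))^(-1) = (0 11 2)(3 9 7 10)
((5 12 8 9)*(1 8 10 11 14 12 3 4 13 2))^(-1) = ((1 8 9 5 3 4 13 2)(10 11 14 12))^(-1) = (1 2 13 4 3 5 9 8)(10 12 14 11)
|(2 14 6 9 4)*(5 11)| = |(2 14 6 9 4)(5 11)| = 10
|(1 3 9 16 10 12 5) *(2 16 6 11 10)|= |(1 3 9 6 11 10 12 5)(2 16)|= 8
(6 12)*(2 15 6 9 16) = (2 15 6 12 9 16) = [0, 1, 15, 3, 4, 5, 12, 7, 8, 16, 10, 11, 9, 13, 14, 6, 2]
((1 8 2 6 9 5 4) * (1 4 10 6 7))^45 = (1 8 2 7)(5 10 6 9)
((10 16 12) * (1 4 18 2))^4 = ((1 4 18 2)(10 16 12))^4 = (18)(10 16 12)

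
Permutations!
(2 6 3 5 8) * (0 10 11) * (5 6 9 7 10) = (0 5 8 2 9 7 10 11)(3 6) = [5, 1, 9, 6, 4, 8, 3, 10, 2, 7, 11, 0]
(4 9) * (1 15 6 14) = (1 15 6 14)(4 9) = [0, 15, 2, 3, 9, 5, 14, 7, 8, 4, 10, 11, 12, 13, 1, 6]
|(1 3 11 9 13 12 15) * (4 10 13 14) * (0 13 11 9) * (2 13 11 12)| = |(0 11)(1 3 9 14 4 10 12 15)(2 13)| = 8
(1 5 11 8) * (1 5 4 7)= (1 4 7)(5 11 8)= [0, 4, 2, 3, 7, 11, 6, 1, 5, 9, 10, 8]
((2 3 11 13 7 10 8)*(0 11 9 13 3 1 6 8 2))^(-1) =(0 8 6 1 2 10 7 13 9 3 11)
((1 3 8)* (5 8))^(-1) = ((1 3 5 8))^(-1) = (1 8 5 3)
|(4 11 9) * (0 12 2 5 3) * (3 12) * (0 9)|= 15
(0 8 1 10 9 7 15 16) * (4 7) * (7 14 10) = [8, 7, 2, 3, 14, 5, 6, 15, 1, 4, 9, 11, 12, 13, 10, 16, 0] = (0 8 1 7 15 16)(4 14 10 9)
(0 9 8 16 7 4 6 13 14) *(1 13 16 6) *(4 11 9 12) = (0 12 4 1 13 14)(6 16 7 11 9 8) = [12, 13, 2, 3, 1, 5, 16, 11, 6, 8, 10, 9, 4, 14, 0, 15, 7]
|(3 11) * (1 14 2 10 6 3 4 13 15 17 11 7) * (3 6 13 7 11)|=11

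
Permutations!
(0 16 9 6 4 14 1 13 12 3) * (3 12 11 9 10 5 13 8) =(0 16 10 5 13 11 9 6 4 14 1 8 3) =[16, 8, 2, 0, 14, 13, 4, 7, 3, 6, 5, 9, 12, 11, 1, 15, 10]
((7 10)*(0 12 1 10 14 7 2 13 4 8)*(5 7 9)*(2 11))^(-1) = (0 8 4 13 2 11 10 1 12)(5 9 14 7)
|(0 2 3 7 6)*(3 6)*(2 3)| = |(0 3 7 2 6)| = 5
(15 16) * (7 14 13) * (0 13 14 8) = (0 13 7 8)(15 16) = [13, 1, 2, 3, 4, 5, 6, 8, 0, 9, 10, 11, 12, 7, 14, 16, 15]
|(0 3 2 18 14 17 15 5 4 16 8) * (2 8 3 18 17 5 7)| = |(0 18 14 5 4 16 3 8)(2 17 15 7)| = 8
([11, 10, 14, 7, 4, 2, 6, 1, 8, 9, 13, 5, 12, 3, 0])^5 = [0, 1, 2, 3, 4, 5, 6, 7, 8, 9, 10, 11, 12, 13, 14]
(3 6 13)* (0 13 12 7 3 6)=(0 13 6 12 7 3)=[13, 1, 2, 0, 4, 5, 12, 3, 8, 9, 10, 11, 7, 6]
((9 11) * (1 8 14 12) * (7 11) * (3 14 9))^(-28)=(1 11)(3 8)(7 12)(9 14)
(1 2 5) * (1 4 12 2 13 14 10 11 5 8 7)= (1 13 14 10 11 5 4 12 2 8 7)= [0, 13, 8, 3, 12, 4, 6, 1, 7, 9, 11, 5, 2, 14, 10]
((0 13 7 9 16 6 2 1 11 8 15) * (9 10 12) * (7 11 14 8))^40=(0 8 1 6 9 10 11)(2 16 12 7 13 15 14)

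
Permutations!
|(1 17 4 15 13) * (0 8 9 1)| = 8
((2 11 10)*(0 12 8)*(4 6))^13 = ((0 12 8)(2 11 10)(4 6))^13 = (0 12 8)(2 11 10)(4 6)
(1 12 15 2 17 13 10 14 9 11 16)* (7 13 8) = (1 12 15 2 17 8 7 13 10 14 9 11 16) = [0, 12, 17, 3, 4, 5, 6, 13, 7, 11, 14, 16, 15, 10, 9, 2, 1, 8]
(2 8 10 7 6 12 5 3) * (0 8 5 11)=(0 8 10 7 6 12 11)(2 5 3)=[8, 1, 5, 2, 4, 3, 12, 6, 10, 9, 7, 0, 11]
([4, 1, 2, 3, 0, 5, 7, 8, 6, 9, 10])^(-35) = (10)(0 4)(6 7 8)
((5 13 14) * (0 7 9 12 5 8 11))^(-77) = (0 5 11 12 8 9 14 7 13)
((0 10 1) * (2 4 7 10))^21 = (0 7)(1 4)(2 10)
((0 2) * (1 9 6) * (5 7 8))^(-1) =(0 2)(1 6 9)(5 8 7)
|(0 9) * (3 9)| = 3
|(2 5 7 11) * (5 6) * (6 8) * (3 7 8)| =12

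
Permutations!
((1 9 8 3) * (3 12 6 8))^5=(1 3 9)(6 12 8)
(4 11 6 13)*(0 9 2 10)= (0 9 2 10)(4 11 6 13)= [9, 1, 10, 3, 11, 5, 13, 7, 8, 2, 0, 6, 12, 4]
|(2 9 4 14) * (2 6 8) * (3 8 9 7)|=|(2 7 3 8)(4 14 6 9)|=4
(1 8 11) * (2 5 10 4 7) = (1 8 11)(2 5 10 4 7) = [0, 8, 5, 3, 7, 10, 6, 2, 11, 9, 4, 1]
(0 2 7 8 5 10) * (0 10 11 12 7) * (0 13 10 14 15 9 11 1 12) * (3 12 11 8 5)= (0 2 13 10 14 15 9 8 3 12 7 5 1 11)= [2, 11, 13, 12, 4, 1, 6, 5, 3, 8, 14, 0, 7, 10, 15, 9]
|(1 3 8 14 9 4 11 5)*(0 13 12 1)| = |(0 13 12 1 3 8 14 9 4 11 5)| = 11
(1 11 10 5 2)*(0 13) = [13, 11, 1, 3, 4, 2, 6, 7, 8, 9, 5, 10, 12, 0] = (0 13)(1 11 10 5 2)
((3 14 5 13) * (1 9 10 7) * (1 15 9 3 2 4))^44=(15)(1 14 13 4 3 5 2)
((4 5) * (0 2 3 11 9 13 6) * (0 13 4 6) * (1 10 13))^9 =(0 10 6 4 11 2 13 1 5 9 3)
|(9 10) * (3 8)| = 2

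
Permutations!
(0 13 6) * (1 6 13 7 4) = (13)(0 7 4 1 6) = [7, 6, 2, 3, 1, 5, 0, 4, 8, 9, 10, 11, 12, 13]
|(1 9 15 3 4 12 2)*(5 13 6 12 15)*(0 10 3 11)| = 42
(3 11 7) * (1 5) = (1 5)(3 11 7) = [0, 5, 2, 11, 4, 1, 6, 3, 8, 9, 10, 7]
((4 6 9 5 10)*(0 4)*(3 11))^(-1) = (0 10 5 9 6 4)(3 11) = ((0 4 6 9 5 10)(3 11))^(-1)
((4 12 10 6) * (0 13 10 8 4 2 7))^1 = ((0 13 10 6 2 7)(4 12 8))^1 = (0 13 10 6 2 7)(4 12 8)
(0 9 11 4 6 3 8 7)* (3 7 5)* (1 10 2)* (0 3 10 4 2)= (0 9 11 2 1 4 6 7 3 8 5 10)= [9, 4, 1, 8, 6, 10, 7, 3, 5, 11, 0, 2]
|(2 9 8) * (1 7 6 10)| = 12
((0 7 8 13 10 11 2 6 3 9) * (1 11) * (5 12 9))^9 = ((0 7 8 13 10 1 11 2 6 3 5 12 9))^9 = (0 3 1 7 5 11 8 12 2 13 9 6 10)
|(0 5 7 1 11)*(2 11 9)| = |(0 5 7 1 9 2 11)| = 7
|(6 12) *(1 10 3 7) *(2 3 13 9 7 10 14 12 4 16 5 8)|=|(1 14 12 6 4 16 5 8 2 3 10 13 9 7)|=14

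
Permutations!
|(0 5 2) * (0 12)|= |(0 5 2 12)|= 4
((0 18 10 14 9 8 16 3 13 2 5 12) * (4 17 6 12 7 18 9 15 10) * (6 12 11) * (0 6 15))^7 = (0 5 11 16 4 14 2 6 8 18 10 13 12 9 7 15 3 17)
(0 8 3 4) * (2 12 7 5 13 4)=[8, 1, 12, 2, 0, 13, 6, 5, 3, 9, 10, 11, 7, 4]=(0 8 3 2 12 7 5 13 4)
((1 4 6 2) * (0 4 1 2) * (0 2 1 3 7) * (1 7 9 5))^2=(0 6 7 4 2)(1 9)(3 5)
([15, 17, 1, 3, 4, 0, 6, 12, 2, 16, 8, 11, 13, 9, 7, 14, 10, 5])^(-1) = [5, 2, 8, 3, 4, 17, 6, 14, 10, 13, 16, 11, 7, 12, 15, 0, 9, 1]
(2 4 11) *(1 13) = (1 13)(2 4 11) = [0, 13, 4, 3, 11, 5, 6, 7, 8, 9, 10, 2, 12, 1]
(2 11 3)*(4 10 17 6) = (2 11 3)(4 10 17 6) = [0, 1, 11, 2, 10, 5, 4, 7, 8, 9, 17, 3, 12, 13, 14, 15, 16, 6]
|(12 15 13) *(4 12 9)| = 5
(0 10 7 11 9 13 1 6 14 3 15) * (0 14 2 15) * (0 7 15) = (0 10 15 14 3 7 11 9 13 1 6 2) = [10, 6, 0, 7, 4, 5, 2, 11, 8, 13, 15, 9, 12, 1, 3, 14]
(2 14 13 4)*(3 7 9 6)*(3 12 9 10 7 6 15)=(2 14 13 4)(3 6 12 9 15)(7 10)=[0, 1, 14, 6, 2, 5, 12, 10, 8, 15, 7, 11, 9, 4, 13, 3]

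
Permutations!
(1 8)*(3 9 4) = (1 8)(3 9 4) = [0, 8, 2, 9, 3, 5, 6, 7, 1, 4]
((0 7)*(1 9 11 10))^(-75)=((0 7)(1 9 11 10))^(-75)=(0 7)(1 9 11 10)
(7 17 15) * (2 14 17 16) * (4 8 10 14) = (2 4 8 10 14 17 15 7 16) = [0, 1, 4, 3, 8, 5, 6, 16, 10, 9, 14, 11, 12, 13, 17, 7, 2, 15]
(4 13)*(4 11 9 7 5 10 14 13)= (5 10 14 13 11 9 7)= [0, 1, 2, 3, 4, 10, 6, 5, 8, 7, 14, 9, 12, 11, 13]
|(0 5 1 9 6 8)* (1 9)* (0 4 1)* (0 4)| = 10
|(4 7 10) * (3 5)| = |(3 5)(4 7 10)| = 6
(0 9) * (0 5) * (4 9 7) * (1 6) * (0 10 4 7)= (1 6)(4 9 5 10)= [0, 6, 2, 3, 9, 10, 1, 7, 8, 5, 4]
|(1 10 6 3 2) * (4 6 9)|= |(1 10 9 4 6 3 2)|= 7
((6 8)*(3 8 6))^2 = (8)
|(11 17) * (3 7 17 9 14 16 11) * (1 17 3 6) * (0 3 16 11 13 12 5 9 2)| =33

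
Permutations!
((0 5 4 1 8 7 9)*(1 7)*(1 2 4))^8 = (9)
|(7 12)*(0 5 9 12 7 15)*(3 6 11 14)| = |(0 5 9 12 15)(3 6 11 14)| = 20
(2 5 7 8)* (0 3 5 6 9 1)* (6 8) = [3, 0, 8, 5, 4, 7, 9, 6, 2, 1] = (0 3 5 7 6 9 1)(2 8)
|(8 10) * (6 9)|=2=|(6 9)(8 10)|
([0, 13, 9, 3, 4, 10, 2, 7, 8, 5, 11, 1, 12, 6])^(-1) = [0, 11, 6, 3, 4, 9, 13, 7, 8, 2, 5, 10, 12, 1]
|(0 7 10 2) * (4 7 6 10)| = 4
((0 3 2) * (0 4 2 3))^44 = (4)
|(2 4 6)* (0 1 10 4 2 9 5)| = 7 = |(0 1 10 4 6 9 5)|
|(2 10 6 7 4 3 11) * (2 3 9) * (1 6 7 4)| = |(1 6 4 9 2 10 7)(3 11)| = 14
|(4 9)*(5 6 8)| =|(4 9)(5 6 8)| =6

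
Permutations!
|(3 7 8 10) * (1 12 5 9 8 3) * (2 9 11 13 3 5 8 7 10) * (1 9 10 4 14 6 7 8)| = |(1 12)(2 10 9 8)(3 4 14 6 7 5 11 13)| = 8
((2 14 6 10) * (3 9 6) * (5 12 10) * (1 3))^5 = (1 12 3 10 9 2 6 14 5)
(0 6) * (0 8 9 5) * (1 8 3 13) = (0 6 3 13 1 8 9 5) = [6, 8, 2, 13, 4, 0, 3, 7, 9, 5, 10, 11, 12, 1]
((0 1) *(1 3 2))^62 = ((0 3 2 1))^62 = (0 2)(1 3)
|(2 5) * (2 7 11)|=|(2 5 7 11)|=4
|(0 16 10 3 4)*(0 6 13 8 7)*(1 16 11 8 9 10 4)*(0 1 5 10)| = |(0 11 8 7 1 16 4 6 13 9)(3 5 10)| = 30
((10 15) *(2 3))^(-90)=(15)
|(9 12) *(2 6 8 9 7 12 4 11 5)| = |(2 6 8 9 4 11 5)(7 12)| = 14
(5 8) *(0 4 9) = [4, 1, 2, 3, 9, 8, 6, 7, 5, 0] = (0 4 9)(5 8)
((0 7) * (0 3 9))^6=(0 3)(7 9)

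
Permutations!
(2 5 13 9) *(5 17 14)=[0, 1, 17, 3, 4, 13, 6, 7, 8, 2, 10, 11, 12, 9, 5, 15, 16, 14]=(2 17 14 5 13 9)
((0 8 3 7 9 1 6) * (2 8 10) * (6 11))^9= (0 6 11 1 9 7 3 8 2 10)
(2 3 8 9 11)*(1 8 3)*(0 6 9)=(0 6 9 11 2 1 8)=[6, 8, 1, 3, 4, 5, 9, 7, 0, 11, 10, 2]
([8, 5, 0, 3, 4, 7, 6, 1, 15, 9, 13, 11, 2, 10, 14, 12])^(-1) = (0 2 12 15 8)(1 7 5)(10 13)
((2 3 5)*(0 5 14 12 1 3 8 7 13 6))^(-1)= ((0 5 2 8 7 13 6)(1 3 14 12))^(-1)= (0 6 13 7 8 2 5)(1 12 14 3)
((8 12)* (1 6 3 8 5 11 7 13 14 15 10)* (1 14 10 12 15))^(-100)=(1 7 15)(3 10 5)(6 13 12)(8 14 11)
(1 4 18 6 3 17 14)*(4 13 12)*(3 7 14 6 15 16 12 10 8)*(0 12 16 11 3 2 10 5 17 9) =(0 12 4 18 15 11 3 9)(1 13 5 17 6 7 14)(2 10 8) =[12, 13, 10, 9, 18, 17, 7, 14, 2, 0, 8, 3, 4, 5, 1, 11, 16, 6, 15]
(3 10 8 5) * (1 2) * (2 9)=(1 9 2)(3 10 8 5)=[0, 9, 1, 10, 4, 3, 6, 7, 5, 2, 8]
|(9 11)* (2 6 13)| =6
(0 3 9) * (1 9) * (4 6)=[3, 9, 2, 1, 6, 5, 4, 7, 8, 0]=(0 3 1 9)(4 6)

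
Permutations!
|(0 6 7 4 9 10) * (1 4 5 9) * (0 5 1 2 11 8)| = |(0 6 7 1 4 2 11 8)(5 9 10)| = 24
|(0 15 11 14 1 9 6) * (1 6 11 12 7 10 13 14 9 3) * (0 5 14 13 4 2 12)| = 30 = |(0 15)(1 3)(2 12 7 10 4)(5 14 6)(9 11)|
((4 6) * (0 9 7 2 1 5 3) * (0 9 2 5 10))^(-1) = ((0 2 1 10)(3 9 7 5)(4 6))^(-1) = (0 10 1 2)(3 5 7 9)(4 6)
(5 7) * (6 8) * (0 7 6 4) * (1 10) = (0 7 5 6 8 4)(1 10) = [7, 10, 2, 3, 0, 6, 8, 5, 4, 9, 1]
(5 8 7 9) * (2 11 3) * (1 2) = (1 2 11 3)(5 8 7 9) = [0, 2, 11, 1, 4, 8, 6, 9, 7, 5, 10, 3]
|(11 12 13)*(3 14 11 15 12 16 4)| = 15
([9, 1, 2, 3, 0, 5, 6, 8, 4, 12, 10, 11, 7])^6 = (12)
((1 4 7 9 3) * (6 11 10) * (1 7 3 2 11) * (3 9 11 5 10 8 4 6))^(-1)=((1 6)(2 5 10 3 7 11 8 4 9))^(-1)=(1 6)(2 9 4 8 11 7 3 10 5)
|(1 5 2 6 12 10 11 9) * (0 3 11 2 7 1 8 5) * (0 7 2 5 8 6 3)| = 8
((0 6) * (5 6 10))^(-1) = (0 6 5 10)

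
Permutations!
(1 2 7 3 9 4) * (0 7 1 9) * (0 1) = (0 7 3 1 2)(4 9) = [7, 2, 0, 1, 9, 5, 6, 3, 8, 4]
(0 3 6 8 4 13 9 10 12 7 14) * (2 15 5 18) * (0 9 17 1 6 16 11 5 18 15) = (0 3 16 11 5 15 18 2)(1 6 8 4 13 17)(7 14 9 10 12) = [3, 6, 0, 16, 13, 15, 8, 14, 4, 10, 12, 5, 7, 17, 9, 18, 11, 1, 2]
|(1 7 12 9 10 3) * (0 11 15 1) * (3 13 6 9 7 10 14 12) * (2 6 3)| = |(0 11 15 1 10 13 3)(2 6 9 14 12 7)| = 42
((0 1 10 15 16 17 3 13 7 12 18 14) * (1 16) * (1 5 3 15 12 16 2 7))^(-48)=(0 13 7 10 17 18 5)(1 16 12 15 14 3 2)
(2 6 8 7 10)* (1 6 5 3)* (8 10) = [0, 6, 5, 1, 4, 3, 10, 8, 7, 9, 2] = (1 6 10 2 5 3)(7 8)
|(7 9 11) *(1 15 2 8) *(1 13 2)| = |(1 15)(2 8 13)(7 9 11)| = 6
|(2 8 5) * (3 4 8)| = 5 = |(2 3 4 8 5)|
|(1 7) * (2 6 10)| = |(1 7)(2 6 10)| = 6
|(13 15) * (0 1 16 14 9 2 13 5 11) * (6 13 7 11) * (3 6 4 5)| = |(0 1 16 14 9 2 7 11)(3 6 13 15)(4 5)| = 8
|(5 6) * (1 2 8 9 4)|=|(1 2 8 9 4)(5 6)|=10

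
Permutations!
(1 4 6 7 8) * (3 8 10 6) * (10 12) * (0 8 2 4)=(0 8 1)(2 4 3)(6 7 12 10)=[8, 0, 4, 2, 3, 5, 7, 12, 1, 9, 6, 11, 10]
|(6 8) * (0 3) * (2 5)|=2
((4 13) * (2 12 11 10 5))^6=((2 12 11 10 5)(4 13))^6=(13)(2 12 11 10 5)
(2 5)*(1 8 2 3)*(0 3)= [3, 8, 5, 1, 4, 0, 6, 7, 2]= (0 3 1 8 2 5)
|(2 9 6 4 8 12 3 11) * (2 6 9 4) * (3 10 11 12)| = |(2 4 8 3 12 10 11 6)| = 8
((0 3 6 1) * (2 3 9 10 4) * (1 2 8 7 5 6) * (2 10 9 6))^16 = (0 5 10 3 8)(1 7 6 2 4)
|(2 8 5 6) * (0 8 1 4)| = 7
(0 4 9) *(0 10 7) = (0 4 9 10 7) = [4, 1, 2, 3, 9, 5, 6, 0, 8, 10, 7]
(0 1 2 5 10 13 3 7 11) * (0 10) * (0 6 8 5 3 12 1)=(1 2 3 7 11 10 13 12)(5 6 8)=[0, 2, 3, 7, 4, 6, 8, 11, 5, 9, 13, 10, 1, 12]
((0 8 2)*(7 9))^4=(9)(0 8 2)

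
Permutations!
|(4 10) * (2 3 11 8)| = |(2 3 11 8)(4 10)| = 4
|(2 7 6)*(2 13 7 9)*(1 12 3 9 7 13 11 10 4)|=|(13)(1 12 3 9 2 7 6 11 10 4)|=10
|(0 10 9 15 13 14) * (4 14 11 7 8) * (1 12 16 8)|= |(0 10 9 15 13 11 7 1 12 16 8 4 14)|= 13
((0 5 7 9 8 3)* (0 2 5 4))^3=((0 4)(2 5 7 9 8 3))^3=(0 4)(2 9)(3 7)(5 8)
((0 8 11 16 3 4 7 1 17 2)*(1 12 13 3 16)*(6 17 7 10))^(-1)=(0 2 17 6 10 4 3 13 12 7 1 11 8)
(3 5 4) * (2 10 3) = (2 10 3 5 4) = [0, 1, 10, 5, 2, 4, 6, 7, 8, 9, 3]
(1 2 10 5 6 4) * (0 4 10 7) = [4, 2, 7, 3, 1, 6, 10, 0, 8, 9, 5] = (0 4 1 2 7)(5 6 10)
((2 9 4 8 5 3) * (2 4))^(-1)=((2 9)(3 4 8 5))^(-1)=(2 9)(3 5 8 4)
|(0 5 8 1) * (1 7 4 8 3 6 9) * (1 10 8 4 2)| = 10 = |(0 5 3 6 9 10 8 7 2 1)|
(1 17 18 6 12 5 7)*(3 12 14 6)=(1 17 18 3 12 5 7)(6 14)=[0, 17, 2, 12, 4, 7, 14, 1, 8, 9, 10, 11, 5, 13, 6, 15, 16, 18, 3]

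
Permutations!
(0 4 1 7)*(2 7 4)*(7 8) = (0 2 8 7)(1 4) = [2, 4, 8, 3, 1, 5, 6, 0, 7]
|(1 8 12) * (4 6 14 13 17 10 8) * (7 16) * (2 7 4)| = |(1 2 7 16 4 6 14 13 17 10 8 12)| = 12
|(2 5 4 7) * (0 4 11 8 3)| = 8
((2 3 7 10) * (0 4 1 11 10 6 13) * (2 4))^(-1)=((0 2 3 7 6 13)(1 11 10 4))^(-1)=(0 13 6 7 3 2)(1 4 10 11)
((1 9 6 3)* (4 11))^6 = ((1 9 6 3)(4 11))^6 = (11)(1 6)(3 9)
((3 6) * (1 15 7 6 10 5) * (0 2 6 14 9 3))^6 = (1 10 9 7)(3 14 15 5)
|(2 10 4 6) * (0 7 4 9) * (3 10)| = |(0 7 4 6 2 3 10 9)| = 8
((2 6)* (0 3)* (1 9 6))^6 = ((0 3)(1 9 6 2))^6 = (1 6)(2 9)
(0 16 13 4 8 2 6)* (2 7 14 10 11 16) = (0 2 6)(4 8 7 14 10 11 16 13) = [2, 1, 6, 3, 8, 5, 0, 14, 7, 9, 11, 16, 12, 4, 10, 15, 13]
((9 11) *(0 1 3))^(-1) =((0 1 3)(9 11))^(-1) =(0 3 1)(9 11)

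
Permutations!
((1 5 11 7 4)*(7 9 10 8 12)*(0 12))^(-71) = ((0 12 7 4 1 5 11 9 10 8))^(-71) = (0 8 10 9 11 5 1 4 7 12)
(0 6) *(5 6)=(0 5 6)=[5, 1, 2, 3, 4, 6, 0]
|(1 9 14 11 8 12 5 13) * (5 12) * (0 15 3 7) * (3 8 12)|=12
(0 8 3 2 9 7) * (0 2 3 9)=(0 8 9 7 2)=[8, 1, 0, 3, 4, 5, 6, 2, 9, 7]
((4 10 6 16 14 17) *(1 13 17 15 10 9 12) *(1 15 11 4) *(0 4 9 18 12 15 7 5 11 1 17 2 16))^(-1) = ((0 4 18 12 7 5 11 9 15 10 6)(1 13 2 16 14))^(-1) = (0 6 10 15 9 11 5 7 12 18 4)(1 14 16 2 13)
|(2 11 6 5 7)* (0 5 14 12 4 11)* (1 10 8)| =60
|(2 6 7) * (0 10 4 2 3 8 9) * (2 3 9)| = 9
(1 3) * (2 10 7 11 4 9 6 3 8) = (1 8 2 10 7 11 4 9 6 3) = [0, 8, 10, 1, 9, 5, 3, 11, 2, 6, 7, 4]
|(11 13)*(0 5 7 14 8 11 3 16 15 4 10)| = |(0 5 7 14 8 11 13 3 16 15 4 10)| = 12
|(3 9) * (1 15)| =2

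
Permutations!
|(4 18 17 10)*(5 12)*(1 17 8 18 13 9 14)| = |(1 17 10 4 13 9 14)(5 12)(8 18)| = 14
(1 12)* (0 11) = (0 11)(1 12) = [11, 12, 2, 3, 4, 5, 6, 7, 8, 9, 10, 0, 1]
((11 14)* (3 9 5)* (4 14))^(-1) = (3 5 9)(4 11 14)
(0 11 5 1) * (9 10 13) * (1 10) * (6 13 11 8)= (0 8 6 13 9 1)(5 10 11)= [8, 0, 2, 3, 4, 10, 13, 7, 6, 1, 11, 5, 12, 9]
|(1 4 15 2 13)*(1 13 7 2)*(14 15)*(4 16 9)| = |(1 16 9 4 14 15)(2 7)| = 6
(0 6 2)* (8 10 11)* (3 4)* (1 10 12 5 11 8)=[6, 10, 0, 4, 3, 11, 2, 7, 12, 9, 8, 1, 5]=(0 6 2)(1 10 8 12 5 11)(3 4)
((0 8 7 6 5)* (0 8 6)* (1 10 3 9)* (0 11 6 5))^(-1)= (0 6 11 7 8 5)(1 9 3 10)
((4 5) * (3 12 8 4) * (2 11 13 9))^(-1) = (2 9 13 11)(3 5 4 8 12)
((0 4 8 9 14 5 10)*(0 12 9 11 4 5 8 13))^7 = ((0 5 10 12 9 14 8 11 4 13))^7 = (0 11 9 5 4 14 10 13 8 12)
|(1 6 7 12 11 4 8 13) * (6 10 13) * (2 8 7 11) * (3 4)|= 24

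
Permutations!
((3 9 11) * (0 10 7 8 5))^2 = (0 7 5 10 8)(3 11 9)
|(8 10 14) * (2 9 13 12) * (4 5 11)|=12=|(2 9 13 12)(4 5 11)(8 10 14)|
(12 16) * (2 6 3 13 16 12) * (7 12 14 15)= [0, 1, 6, 13, 4, 5, 3, 12, 8, 9, 10, 11, 14, 16, 15, 7, 2]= (2 6 3 13 16)(7 12 14 15)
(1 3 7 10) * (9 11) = (1 3 7 10)(9 11) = [0, 3, 2, 7, 4, 5, 6, 10, 8, 11, 1, 9]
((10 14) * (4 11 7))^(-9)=(10 14)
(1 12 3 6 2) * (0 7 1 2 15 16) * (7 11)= (0 11 7 1 12 3 6 15 16)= [11, 12, 2, 6, 4, 5, 15, 1, 8, 9, 10, 7, 3, 13, 14, 16, 0]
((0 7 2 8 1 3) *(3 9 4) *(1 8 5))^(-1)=(0 3 4 9 1 5 2 7)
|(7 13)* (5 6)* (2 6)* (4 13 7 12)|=3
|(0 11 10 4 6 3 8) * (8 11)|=|(0 8)(3 11 10 4 6)|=10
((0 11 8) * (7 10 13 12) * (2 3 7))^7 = ((0 11 8)(2 3 7 10 13 12))^7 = (0 11 8)(2 3 7 10 13 12)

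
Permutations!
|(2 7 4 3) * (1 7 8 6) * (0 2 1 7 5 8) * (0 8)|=9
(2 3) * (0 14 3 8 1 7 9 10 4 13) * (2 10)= (0 14 3 10 4 13)(1 7 9 2 8)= [14, 7, 8, 10, 13, 5, 6, 9, 1, 2, 4, 11, 12, 0, 3]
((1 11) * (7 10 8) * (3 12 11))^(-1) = ((1 3 12 11)(7 10 8))^(-1) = (1 11 12 3)(7 8 10)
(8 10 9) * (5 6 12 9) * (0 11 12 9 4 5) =(0 11 12 4 5 6 9 8 10) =[11, 1, 2, 3, 5, 6, 9, 7, 10, 8, 0, 12, 4]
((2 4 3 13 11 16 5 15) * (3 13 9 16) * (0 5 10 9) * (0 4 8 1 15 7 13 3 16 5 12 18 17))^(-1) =(0 17 18 12)(1 8 2 15)(3 4)(5 9 10 16 11 13 7)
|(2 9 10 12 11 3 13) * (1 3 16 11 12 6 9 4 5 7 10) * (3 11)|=12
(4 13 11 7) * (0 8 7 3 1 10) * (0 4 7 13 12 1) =[8, 10, 2, 0, 12, 5, 6, 7, 13, 9, 4, 3, 1, 11] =(0 8 13 11 3)(1 10 4 12)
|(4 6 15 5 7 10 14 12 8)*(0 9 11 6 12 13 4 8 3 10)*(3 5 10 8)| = 12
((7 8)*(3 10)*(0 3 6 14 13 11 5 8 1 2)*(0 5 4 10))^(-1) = ((0 3)(1 2 5 8 7)(4 10 6 14 13 11))^(-1) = (0 3)(1 7 8 5 2)(4 11 13 14 6 10)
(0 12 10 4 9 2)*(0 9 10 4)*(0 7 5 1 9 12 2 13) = (0 2 12 4 10 7 5 1 9 13) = [2, 9, 12, 3, 10, 1, 6, 5, 8, 13, 7, 11, 4, 0]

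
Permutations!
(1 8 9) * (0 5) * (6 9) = (0 5)(1 8 6 9) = [5, 8, 2, 3, 4, 0, 9, 7, 6, 1]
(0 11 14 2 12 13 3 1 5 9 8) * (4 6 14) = (0 11 4 6 14 2 12 13 3 1 5 9 8) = [11, 5, 12, 1, 6, 9, 14, 7, 0, 8, 10, 4, 13, 3, 2]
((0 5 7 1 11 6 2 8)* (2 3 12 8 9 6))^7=((0 5 7 1 11 2 9 6 3 12 8))^7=(0 6 1 8 9 7 12 2 5 3 11)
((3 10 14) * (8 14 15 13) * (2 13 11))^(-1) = ((2 13 8 14 3 10 15 11))^(-1) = (2 11 15 10 3 14 8 13)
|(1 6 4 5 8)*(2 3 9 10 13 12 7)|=|(1 6 4 5 8)(2 3 9 10 13 12 7)|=35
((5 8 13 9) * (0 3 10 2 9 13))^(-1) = (13)(0 8 5 9 2 10 3)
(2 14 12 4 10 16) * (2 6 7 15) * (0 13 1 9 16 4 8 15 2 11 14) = [13, 9, 0, 3, 10, 5, 7, 2, 15, 16, 4, 14, 8, 1, 12, 11, 6] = (0 13 1 9 16 6 7 2)(4 10)(8 15 11 14 12)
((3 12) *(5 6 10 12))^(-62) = (3 10 5 12 6)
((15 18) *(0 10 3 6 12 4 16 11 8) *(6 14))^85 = ((0 10 3 14 6 12 4 16 11 8)(15 18))^85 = (0 12)(3 16)(4 10)(6 8)(11 14)(15 18)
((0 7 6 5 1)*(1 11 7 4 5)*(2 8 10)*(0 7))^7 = (0 11 5 4)(1 7 6)(2 8 10)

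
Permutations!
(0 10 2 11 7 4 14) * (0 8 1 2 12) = (0 10 12)(1 2 11 7 4 14 8) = [10, 2, 11, 3, 14, 5, 6, 4, 1, 9, 12, 7, 0, 13, 8]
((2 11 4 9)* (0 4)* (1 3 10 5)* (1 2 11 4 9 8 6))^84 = (11)(1 2)(3 4)(5 6)(8 10)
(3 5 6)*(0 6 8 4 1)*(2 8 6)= [2, 0, 8, 5, 1, 6, 3, 7, 4]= (0 2 8 4 1)(3 5 6)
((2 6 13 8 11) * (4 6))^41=(2 11 8 13 6 4)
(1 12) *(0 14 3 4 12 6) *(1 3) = (0 14 1 6)(3 4 12) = [14, 6, 2, 4, 12, 5, 0, 7, 8, 9, 10, 11, 3, 13, 1]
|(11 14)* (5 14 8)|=|(5 14 11 8)|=4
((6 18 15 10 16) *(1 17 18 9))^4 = ((1 17 18 15 10 16 6 9))^4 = (1 10)(6 18)(9 15)(16 17)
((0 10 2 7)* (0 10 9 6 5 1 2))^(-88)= ((0 9 6 5 1 2 7 10))^(-88)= (10)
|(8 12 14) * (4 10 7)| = |(4 10 7)(8 12 14)| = 3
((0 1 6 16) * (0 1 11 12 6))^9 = ((0 11 12 6 16 1))^9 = (0 6)(1 12)(11 16)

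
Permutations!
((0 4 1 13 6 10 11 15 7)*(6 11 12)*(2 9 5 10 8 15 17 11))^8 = (17)(0 12 13 15 5 4 6 2 7 10 1 8 9) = ((0 4 1 13 2 9 5 10 12 6 8 15 7)(11 17))^8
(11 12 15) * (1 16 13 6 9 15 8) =(1 16 13 6 9 15 11 12 8) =[0, 16, 2, 3, 4, 5, 9, 7, 1, 15, 10, 12, 8, 6, 14, 11, 13]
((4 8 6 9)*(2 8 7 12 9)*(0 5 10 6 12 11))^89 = (0 5 10 6 2 8 12 9 4 7 11)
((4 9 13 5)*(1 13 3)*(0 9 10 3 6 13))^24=(0 10 13)(1 4 6)(3 5 9)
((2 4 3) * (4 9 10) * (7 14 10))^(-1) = (2 3 4 10 14 7 9)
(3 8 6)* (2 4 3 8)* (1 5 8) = (1 5 8 6)(2 4 3) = [0, 5, 4, 2, 3, 8, 1, 7, 6]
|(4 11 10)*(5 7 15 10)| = |(4 11 5 7 15 10)| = 6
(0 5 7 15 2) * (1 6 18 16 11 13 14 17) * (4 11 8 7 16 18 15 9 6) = [5, 4, 0, 3, 11, 16, 15, 9, 7, 6, 10, 13, 12, 14, 17, 2, 8, 1, 18] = (18)(0 5 16 8 7 9 6 15 2)(1 4 11 13 14 17)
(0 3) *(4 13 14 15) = (0 3)(4 13 14 15) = [3, 1, 2, 0, 13, 5, 6, 7, 8, 9, 10, 11, 12, 14, 15, 4]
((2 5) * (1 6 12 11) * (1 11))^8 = (1 12 6)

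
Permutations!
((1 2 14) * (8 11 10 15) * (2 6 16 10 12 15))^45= ((1 6 16 10 2 14)(8 11 12 15))^45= (1 10)(2 6)(8 11 12 15)(14 16)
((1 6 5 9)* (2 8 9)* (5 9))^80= (1 9 6)(2 5 8)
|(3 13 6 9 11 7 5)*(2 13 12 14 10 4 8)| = 13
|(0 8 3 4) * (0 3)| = 2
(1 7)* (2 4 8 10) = (1 7)(2 4 8 10) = [0, 7, 4, 3, 8, 5, 6, 1, 10, 9, 2]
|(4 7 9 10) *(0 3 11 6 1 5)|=12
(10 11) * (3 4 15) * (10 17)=(3 4 15)(10 11 17)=[0, 1, 2, 4, 15, 5, 6, 7, 8, 9, 11, 17, 12, 13, 14, 3, 16, 10]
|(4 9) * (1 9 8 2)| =|(1 9 4 8 2)| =5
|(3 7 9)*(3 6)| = 4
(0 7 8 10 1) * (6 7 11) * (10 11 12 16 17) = (0 12 16 17 10 1)(6 7 8 11) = [12, 0, 2, 3, 4, 5, 7, 8, 11, 9, 1, 6, 16, 13, 14, 15, 17, 10]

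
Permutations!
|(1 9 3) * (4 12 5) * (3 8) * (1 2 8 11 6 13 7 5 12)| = |(1 9 11 6 13 7 5 4)(2 8 3)| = 24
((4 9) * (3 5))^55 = ((3 5)(4 9))^55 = (3 5)(4 9)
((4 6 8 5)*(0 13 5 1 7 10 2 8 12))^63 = ((0 13 5 4 6 12)(1 7 10 2 8))^63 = (0 4)(1 2 7 8 10)(5 12)(6 13)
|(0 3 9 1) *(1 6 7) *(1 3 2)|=|(0 2 1)(3 9 6 7)|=12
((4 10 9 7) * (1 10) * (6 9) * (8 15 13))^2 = ((1 10 6 9 7 4)(8 15 13))^2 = (1 6 7)(4 10 9)(8 13 15)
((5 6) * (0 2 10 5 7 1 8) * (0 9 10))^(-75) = ((0 2)(1 8 9 10 5 6 7))^(-75) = (0 2)(1 9 5 7 8 10 6)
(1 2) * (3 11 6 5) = (1 2)(3 11 6 5) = [0, 2, 1, 11, 4, 3, 5, 7, 8, 9, 10, 6]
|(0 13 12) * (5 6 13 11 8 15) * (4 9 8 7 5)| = 28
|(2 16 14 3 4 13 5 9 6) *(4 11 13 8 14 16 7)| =11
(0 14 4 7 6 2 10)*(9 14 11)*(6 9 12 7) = [11, 1, 10, 3, 6, 5, 2, 9, 8, 14, 0, 12, 7, 13, 4] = (0 11 12 7 9 14 4 6 2 10)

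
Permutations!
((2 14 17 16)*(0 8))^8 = ((0 8)(2 14 17 16))^8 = (17)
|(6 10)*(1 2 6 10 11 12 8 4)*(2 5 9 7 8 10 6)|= 12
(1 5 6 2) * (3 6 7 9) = (1 5 7 9 3 6 2) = [0, 5, 1, 6, 4, 7, 2, 9, 8, 3]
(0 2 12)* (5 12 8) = (0 2 8 5 12) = [2, 1, 8, 3, 4, 12, 6, 7, 5, 9, 10, 11, 0]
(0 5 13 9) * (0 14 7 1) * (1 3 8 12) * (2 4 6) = (0 5 13 9 14 7 3 8 12 1)(2 4 6) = [5, 0, 4, 8, 6, 13, 2, 3, 12, 14, 10, 11, 1, 9, 7]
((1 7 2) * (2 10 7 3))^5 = ((1 3 2)(7 10))^5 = (1 2 3)(7 10)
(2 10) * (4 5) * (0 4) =(0 4 5)(2 10) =[4, 1, 10, 3, 5, 0, 6, 7, 8, 9, 2]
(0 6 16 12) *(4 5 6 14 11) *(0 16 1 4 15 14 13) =(0 13)(1 4 5 6)(11 15 14)(12 16) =[13, 4, 2, 3, 5, 6, 1, 7, 8, 9, 10, 15, 16, 0, 11, 14, 12]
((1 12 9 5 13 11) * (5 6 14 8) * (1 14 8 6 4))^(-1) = ((1 12 9 4)(5 13 11 14 6 8))^(-1) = (1 4 9 12)(5 8 6 14 11 13)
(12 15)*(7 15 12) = (7 15) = [0, 1, 2, 3, 4, 5, 6, 15, 8, 9, 10, 11, 12, 13, 14, 7]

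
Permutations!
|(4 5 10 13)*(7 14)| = 4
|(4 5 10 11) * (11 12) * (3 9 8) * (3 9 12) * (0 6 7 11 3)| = |(0 6 7 11 4 5 10)(3 12)(8 9)| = 14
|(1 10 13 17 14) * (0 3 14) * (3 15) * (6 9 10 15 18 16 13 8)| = |(0 18 16 13 17)(1 15 3 14)(6 9 10 8)| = 20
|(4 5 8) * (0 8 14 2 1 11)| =|(0 8 4 5 14 2 1 11)| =8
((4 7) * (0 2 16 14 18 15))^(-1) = (0 15 18 14 16 2)(4 7)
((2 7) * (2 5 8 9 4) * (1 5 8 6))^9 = ((1 5 6)(2 7 8 9 4))^9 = (2 4 9 8 7)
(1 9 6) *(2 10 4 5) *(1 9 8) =[0, 8, 10, 3, 5, 2, 9, 7, 1, 6, 4] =(1 8)(2 10 4 5)(6 9)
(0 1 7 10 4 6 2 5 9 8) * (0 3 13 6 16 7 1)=(2 5 9 8 3 13 6)(4 16 7 10)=[0, 1, 5, 13, 16, 9, 2, 10, 3, 8, 4, 11, 12, 6, 14, 15, 7]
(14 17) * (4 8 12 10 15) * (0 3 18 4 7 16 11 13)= (0 3 18 4 8 12 10 15 7 16 11 13)(14 17)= [3, 1, 2, 18, 8, 5, 6, 16, 12, 9, 15, 13, 10, 0, 17, 7, 11, 14, 4]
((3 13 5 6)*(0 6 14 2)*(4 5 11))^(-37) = ((0 6 3 13 11 4 5 14 2))^(-37) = (0 2 14 5 4 11 13 3 6)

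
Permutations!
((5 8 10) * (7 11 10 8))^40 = (11)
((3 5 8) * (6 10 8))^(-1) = (3 8 10 6 5)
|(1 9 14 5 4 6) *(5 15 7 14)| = |(1 9 5 4 6)(7 14 15)| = 15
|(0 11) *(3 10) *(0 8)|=6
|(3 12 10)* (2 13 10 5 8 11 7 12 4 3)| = |(2 13 10)(3 4)(5 8 11 7 12)| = 30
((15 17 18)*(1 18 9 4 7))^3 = (1 17 7 15 4 18 9)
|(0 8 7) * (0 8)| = |(7 8)| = 2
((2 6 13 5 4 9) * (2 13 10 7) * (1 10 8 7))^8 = (13)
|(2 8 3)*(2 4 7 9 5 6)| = |(2 8 3 4 7 9 5 6)| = 8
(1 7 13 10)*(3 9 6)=(1 7 13 10)(3 9 6)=[0, 7, 2, 9, 4, 5, 3, 13, 8, 6, 1, 11, 12, 10]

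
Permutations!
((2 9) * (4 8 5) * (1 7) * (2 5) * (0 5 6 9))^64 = ((0 5 4 8 2)(1 7)(6 9))^64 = (9)(0 2 8 4 5)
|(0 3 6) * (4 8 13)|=|(0 3 6)(4 8 13)|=3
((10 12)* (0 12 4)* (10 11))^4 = ((0 12 11 10 4))^4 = (0 4 10 11 12)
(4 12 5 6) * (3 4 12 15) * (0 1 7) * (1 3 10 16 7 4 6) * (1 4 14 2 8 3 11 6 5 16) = [11, 14, 8, 5, 15, 4, 12, 0, 3, 9, 1, 6, 16, 13, 2, 10, 7] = (0 11 6 12 16 7)(1 14 2 8 3 5 4 15 10)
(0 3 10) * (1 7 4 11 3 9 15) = (0 9 15 1 7 4 11 3 10) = [9, 7, 2, 10, 11, 5, 6, 4, 8, 15, 0, 3, 12, 13, 14, 1]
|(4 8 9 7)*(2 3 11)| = 12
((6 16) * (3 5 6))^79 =((3 5 6 16))^79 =(3 16 6 5)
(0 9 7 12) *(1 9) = [1, 9, 2, 3, 4, 5, 6, 12, 8, 7, 10, 11, 0] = (0 1 9 7 12)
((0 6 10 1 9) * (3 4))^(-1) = (0 9 1 10 6)(3 4)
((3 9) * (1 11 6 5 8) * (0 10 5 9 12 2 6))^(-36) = ((0 10 5 8 1 11)(2 6 9 3 12))^(-36) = (2 12 3 9 6)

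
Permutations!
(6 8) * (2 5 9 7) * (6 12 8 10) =(2 5 9 7)(6 10)(8 12) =[0, 1, 5, 3, 4, 9, 10, 2, 12, 7, 6, 11, 8]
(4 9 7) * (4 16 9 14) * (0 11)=(0 11)(4 14)(7 16 9)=[11, 1, 2, 3, 14, 5, 6, 16, 8, 7, 10, 0, 12, 13, 4, 15, 9]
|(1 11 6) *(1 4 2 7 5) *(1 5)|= |(1 11 6 4 2 7)|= 6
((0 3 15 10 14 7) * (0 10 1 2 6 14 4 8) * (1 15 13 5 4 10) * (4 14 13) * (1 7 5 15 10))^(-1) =(0 8 4 3)(1 10 15 13 6 2)(5 14)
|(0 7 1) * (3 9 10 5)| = 12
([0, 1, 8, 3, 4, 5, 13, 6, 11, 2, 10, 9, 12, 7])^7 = [0, 1, 9, 3, 4, 5, 13, 6, 2, 11, 10, 8, 12, 7]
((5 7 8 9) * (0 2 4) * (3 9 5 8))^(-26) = (0 2 4)(3 7 5 8 9)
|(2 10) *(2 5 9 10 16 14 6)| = 12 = |(2 16 14 6)(5 9 10)|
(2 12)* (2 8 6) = (2 12 8 6) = [0, 1, 12, 3, 4, 5, 2, 7, 6, 9, 10, 11, 8]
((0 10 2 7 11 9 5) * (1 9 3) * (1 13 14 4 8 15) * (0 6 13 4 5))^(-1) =(0 9 1 15 8 4 3 11 7 2 10)(5 14 13 6)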